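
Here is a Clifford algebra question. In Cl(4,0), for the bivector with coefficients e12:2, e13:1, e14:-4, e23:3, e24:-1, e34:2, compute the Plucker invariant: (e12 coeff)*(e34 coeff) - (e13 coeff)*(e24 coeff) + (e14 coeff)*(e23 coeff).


Plucker relation: af - be + cd
a*f = 2*2 = 4
b*e = 1*(-1) = -1
c*d = (-4)*3 = -12
af - be + cd = 4 - (-1) + (-12)
= -7


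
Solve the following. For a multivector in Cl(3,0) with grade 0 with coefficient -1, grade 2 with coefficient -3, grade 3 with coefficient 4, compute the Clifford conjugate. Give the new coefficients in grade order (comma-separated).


Clifford conjugate sign for grade k: (-1)^(k(k+1)/2)
Grade 0: (-1)^(0*1/2) = (-1)^0 = 1, coeff -1 -> -1
Grade 2: (-1)^(2*3/2) = (-1)^3 = -1, coeff -3 -> 3
Grade 3: (-1)^(3*4/2) = (-1)^6 = 1, coeff 4 -> 4
Conjugated coefficients: -1, 3, 4


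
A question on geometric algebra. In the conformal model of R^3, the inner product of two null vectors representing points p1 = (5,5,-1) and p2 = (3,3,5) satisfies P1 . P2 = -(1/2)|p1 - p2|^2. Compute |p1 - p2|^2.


p1 - p2 = (2, 2, -6)
|p1 - p2|^2 = 2^2 + 2^2 + (-6)^2
= 4 + 4 + 36
= 44


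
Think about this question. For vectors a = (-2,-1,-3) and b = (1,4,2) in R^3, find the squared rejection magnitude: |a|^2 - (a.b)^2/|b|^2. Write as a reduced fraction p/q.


|a|^2 = (-2)^2 + (-1)^2 + (-3)^2 = 14
|b|^2 = 1^2 + 4^2 + 2^2 = 21
a . b = (-2)*1 + (-1)*4 + (-3)*2 = -12
(a.b)^2 = (-12)^2 = 144
|rej|^2 = 14 - 144/21
= (294 - 144)/21
= 150/21
In lowest terms: 50/7


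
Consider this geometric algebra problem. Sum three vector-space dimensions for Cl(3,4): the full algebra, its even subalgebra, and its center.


n = 3 + 4 = 7
Total dim = 2^7 = 128
Even subalgebra dim = 2^6 = 64
n is odd, so center dim = 2
Sum = 128 + 64 + 2 = 194


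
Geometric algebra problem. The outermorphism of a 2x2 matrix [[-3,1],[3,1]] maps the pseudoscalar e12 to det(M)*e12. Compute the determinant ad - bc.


The outermorphism of a linear map f sends e1^e2 to f(e1)^f(e2).
f(e1) = -3*e1 + 3*e2
f(e2) = 1*e1 + 1*e2
f(e1) ^ f(e2) = (-3*e1 + 3*e2) ^ (1*e1 + 1*e2)
= (-3)*1*e12 + 3*1*e21
= (-3 - 3)*e12
= -6*e12
Coefficient = -6


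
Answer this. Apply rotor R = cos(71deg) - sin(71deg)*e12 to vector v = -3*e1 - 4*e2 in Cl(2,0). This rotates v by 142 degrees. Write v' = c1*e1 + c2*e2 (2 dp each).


Rotor R = cos(71deg) - sin(71deg)*e12
Rotation angle theta = 2 * 71 = 142 degrees
v' = R*v*~R rotates v by theta.
cos(142deg) = -0.7880, sin(142deg) = 0.6157
v'_1 = -3*cos(142deg) - (-4)*sin(142deg)
= -3*(-0.7880) - (-4)*0.6157
= 4.83
v'_2 = -3*sin(142deg) + (-4)*cos(142deg)
= -3*0.6157 + (-4)*(-0.7880)
= 1.31
v' = 4.83*e1 + 1.31*e2


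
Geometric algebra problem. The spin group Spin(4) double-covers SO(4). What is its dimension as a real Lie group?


Spin(n) double-covers SO(n); both have Lie algebra so(n) of dimension n(n-1)/2.
n = 4
n(n-1) = 4 * 3 = 12
dim Spin(4) = 12/2 = 6


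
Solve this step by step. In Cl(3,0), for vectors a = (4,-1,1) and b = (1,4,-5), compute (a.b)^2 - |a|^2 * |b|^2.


a . b = 4*1 + (-1)*4 + 1*(-5)
= 4 + (-4) + (-5) = -5
|a|^2 = 4^2 + (-1)^2 + 1^2 = 18
|b|^2 = 1^2 + 4^2 + (-5)^2 = 42
(a.b)^2 = (-5)^2 = 25
|a|^2 * |b|^2 = 18 * 42 = 756
Result = 25 - 756 = -731


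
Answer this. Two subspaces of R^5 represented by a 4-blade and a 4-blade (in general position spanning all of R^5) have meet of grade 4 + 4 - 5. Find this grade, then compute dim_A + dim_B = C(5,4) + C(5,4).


Meet grade = grade(A) + grade(B) - n
= 4 + 4 - 5 = 3
C(5,4) = 5
C(5,4) = 5
dim_A + dim_B = 5 + 5 = 10


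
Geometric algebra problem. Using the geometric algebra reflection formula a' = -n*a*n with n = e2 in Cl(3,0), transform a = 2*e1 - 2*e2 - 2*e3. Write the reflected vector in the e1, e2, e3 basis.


Reflection formula: a' = -n*a*n, with n = e2 (unit vector, n^2 = 1).
For reflection through hyperplane perp to e2:
The component along e2 flips sign, others stay.
a = (2, -2, -2)
a' = (2, 2, -2)
a' = 2*e1 + 2*e2 - 2*e3


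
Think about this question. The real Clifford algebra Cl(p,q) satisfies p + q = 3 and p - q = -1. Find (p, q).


We need p + q = 3 and p - q = -1.
Adding: 2p = 3 + (-1) = 2, so p = 1.
Then q = 3 - 1 = 2.
(p, q) = (1, 2)


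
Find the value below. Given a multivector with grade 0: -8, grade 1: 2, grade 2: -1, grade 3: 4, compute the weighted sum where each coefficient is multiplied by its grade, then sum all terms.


Grade-weighted sum = sum of grade_k * coefficient_k
0*(-8) = 0
1*2 = 2
2*(-1) = -2
3*4 = 12
Total = 0 + 2 + (-2) + 12 = 12


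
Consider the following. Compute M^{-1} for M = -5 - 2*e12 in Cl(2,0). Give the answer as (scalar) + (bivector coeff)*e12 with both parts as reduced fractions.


M = -5 - 2*e12, where e12^2 = -1.
Since M commutes with its reverse ~M = a - b*e12, M * ~M = a^2 - b^2*e12^2 = a^2 + b^2.
So M^{-1} = ~M / (a^2 + b^2) = (a - b*e12)/(a^2 + b^2).
a^2 + b^2 = 25 + 4 = 29
Scalar part = -5/29 = -5/29
Bivector coeff = 2/29 = 2/29
M^{-1} = -5/29 + 2/29*e12


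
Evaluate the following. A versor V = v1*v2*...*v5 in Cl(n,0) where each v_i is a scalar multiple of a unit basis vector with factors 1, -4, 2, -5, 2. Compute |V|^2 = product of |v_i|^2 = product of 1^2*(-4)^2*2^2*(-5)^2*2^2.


Each vector v_i has |v_i|^2 = s_i^2
Squared scales: 1^2 = 1, (-4)^2 = 16, 2^2 = 4, (-5)^2 = 25, 2^2 = 4
|V|^2 = 1 * 16 * 4 * 25 * 4
= 6400


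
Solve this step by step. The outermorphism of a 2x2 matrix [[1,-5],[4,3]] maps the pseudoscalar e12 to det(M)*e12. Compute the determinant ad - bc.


The outermorphism of a linear map f sends e1^e2 to f(e1)^f(e2).
f(e1) = 1*e1 + 4*e2
f(e2) = -5*e1 + 3*e2
f(e1) ^ f(e2) = (1*e1 + 4*e2) ^ (-5*e1 + 3*e2)
= 1*3*e12 + 4*(-5)*e21
= (3 - (-20))*e12
= 23*e12
Coefficient = 23


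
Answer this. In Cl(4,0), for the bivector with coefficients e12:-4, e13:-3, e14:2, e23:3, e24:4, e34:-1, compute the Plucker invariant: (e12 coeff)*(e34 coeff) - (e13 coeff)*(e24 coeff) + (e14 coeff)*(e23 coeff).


Plucker relation: af - be + cd
a*f = (-4)*(-1) = 4
b*e = (-3)*4 = -12
c*d = 2*3 = 6
af - be + cd = 4 - (-12) + 6
= 22


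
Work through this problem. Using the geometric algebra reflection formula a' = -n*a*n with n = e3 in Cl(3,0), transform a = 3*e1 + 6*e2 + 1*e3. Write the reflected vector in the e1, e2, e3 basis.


Reflection formula: a' = -n*a*n, with n = e3 (unit vector, n^2 = 1).
For reflection through hyperplane perp to e3:
The component along e3 flips sign, others stay.
a = (3, 6, 1)
a' = (3, 6, -1)
a' = 3*e1 + 6*e2 - 1*e3


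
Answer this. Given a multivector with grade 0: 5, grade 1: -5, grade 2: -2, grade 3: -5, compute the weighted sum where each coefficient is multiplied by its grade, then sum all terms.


Grade-weighted sum = sum of grade_k * coefficient_k
0*5 = 0
1*(-5) = -5
2*(-2) = -4
3*(-5) = -15
Total = 0 + (-5) + (-4) + (-15) = -24


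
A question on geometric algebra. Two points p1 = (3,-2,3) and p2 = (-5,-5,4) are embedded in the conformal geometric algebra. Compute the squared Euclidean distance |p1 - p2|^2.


p1 - p2 = (8, 3, -1)
|p1 - p2|^2 = 8^2 + 3^2 + (-1)^2
= 64 + 9 + 1
= 74


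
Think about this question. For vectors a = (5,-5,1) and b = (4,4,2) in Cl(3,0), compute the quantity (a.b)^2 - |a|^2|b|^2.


a . b = 5*4 + (-5)*4 + 1*2
= 20 + (-20) + 2 = 2
|a|^2 = 5^2 + (-5)^2 + 1^2 = 51
|b|^2 = 4^2 + 4^2 + 2^2 = 36
(a.b)^2 = 2^2 = 4
|a|^2 * |b|^2 = 51 * 36 = 1836
Result = 4 - 1836 = -1832


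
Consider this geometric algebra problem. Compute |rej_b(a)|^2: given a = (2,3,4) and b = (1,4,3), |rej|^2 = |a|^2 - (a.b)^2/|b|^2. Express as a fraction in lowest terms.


|a|^2 = 2^2 + 3^2 + 4^2 = 29
|b|^2 = 1^2 + 4^2 + 3^2 = 26
a . b = 2*1 + 3*4 + 4*3 = 26
(a.b)^2 = 26^2 = 676
|rej|^2 = 29 - 676/26
= (754 - 676)/26
= 78/26
In lowest terms: 3/1


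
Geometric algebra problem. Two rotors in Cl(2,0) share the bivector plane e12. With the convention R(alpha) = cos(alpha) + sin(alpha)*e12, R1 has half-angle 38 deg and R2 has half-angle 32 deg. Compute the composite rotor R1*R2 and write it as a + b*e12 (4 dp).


Same-plane rotors commute and their half-angles add:
R1*R2 = cos(a1 + a2) + sin(a1 + a2)*e12.
a1 + a2 = 38 + 32 = 70 deg
cos(70 deg) = 0.3420
sin(70 deg) = 0.9397
R1*R2 = 0.3420 + 0.9397*e12


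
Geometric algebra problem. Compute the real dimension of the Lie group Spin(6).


Spin(n) double-covers SO(n); both have Lie algebra so(n) of dimension n(n-1)/2.
n = 6
n(n-1) = 6 * 5 = 30
dim Spin(6) = 30/2 = 15


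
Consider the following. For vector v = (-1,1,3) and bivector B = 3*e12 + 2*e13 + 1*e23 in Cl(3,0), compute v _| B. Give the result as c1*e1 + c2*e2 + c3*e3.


Left contraction v _| B = <vB>_1 (grade-1 part of the geometric product vB).
Using e1_|e12 = e2, e2_|e12 = -e1, e1_|e13 = e3, e3_|e13 = -e1, e2_|e23 = e3, e3_|e23 = -e2:
e1 coeff: -v2*b12 - v3*b13 = -(1)*(3) - (3)*(2) = -9
e2 coeff: v1*b12 - v3*b23 = (-1)*(3) - (3)*(1) = -6
e3 coeff: v1*b13 + v2*b23 = (-1)*(2) + (1)*(1) = -1
v _| B = -9*e1 - 6*e2 - 1*e3


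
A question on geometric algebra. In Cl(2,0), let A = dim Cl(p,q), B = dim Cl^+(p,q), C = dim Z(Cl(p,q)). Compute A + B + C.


n = 2 + 0 = 2
Total dim = 2^2 = 4
Even subalgebra dim = 2^1 = 2
n is even, so center dim = 1
Sum = 4 + 2 + 1 = 7


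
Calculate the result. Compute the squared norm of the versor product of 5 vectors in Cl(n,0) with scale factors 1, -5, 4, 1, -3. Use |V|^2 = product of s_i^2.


Each vector v_i has |v_i|^2 = s_i^2
Squared scales: 1^2 = 1, (-5)^2 = 25, 4^2 = 16, 1^2 = 1, (-3)^2 = 9
|V|^2 = 1 * 25 * 16 * 1 * 9
= 3600


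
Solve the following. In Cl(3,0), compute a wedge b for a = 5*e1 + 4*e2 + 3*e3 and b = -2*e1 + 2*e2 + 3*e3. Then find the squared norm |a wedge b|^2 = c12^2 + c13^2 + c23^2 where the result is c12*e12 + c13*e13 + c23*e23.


a wedge b = (a1*b2 - a2*b1)*e12 + (a1*b3 - a3*b1)*e13 + (a2*b3 - a3*b2)*e23
e12 coeff: 5*2 - 4*(-2) = 10 - (-8) = 18
e13 coeff: 5*3 - 3*(-2) = 15 - (-6) = 21
e23 coeff: 4*3 - 3*2 = 12 - 6 = 6
|a wedge b|^2 = 18^2 + 21^2 + 6^2
= 324 + 441 + 36
= 801


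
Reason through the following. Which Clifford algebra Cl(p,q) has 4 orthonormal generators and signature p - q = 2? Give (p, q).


We need p + q = 4 and p - q = 2.
Adding: 2p = 4 + 2 = 6, so p = 3.
Then q = 4 - 3 = 1.
(p, q) = (3, 1)


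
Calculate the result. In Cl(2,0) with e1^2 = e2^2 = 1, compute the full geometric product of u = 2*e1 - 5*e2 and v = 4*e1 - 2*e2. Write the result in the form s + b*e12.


Expand: (2*e1 - 5*e2)(4*e1 - 2*e2)
= 2*4*e1e1 + 2*(-2)*e1e2 + (-5)*4*e2e1 + (-5)*(-2)*e2e2
Using e1^2 = e2^2 = 1, e2e1 = -e1e2:
Scalar part s = 2*4 + (-5)*(-2) = 8 + 10 = 18
Bivector part b = 2*(-2) - (-5)*4 = -4 - (-20) = 16
uv = 18 + 16*e12


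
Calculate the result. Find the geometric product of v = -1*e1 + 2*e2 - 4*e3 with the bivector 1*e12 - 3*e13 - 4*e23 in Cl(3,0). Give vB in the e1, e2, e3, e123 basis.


vB has grade-1 (vector) and grade-3 (trivector) parts: vB = (v _| B) + (v ^ B).
Vector part <vB>_1:
  e1: -v2*b12 - v3*b13 = -(2)*(1) - (-4)*(-3) = -14
  e2: v1*b12 - v3*b23 = (-1)*(1) - (-4)*(-4) = -17
  e3: v1*b13 + v2*b23 = (-1)*(-3) + (2)*(-4) = -5
Trivector part <vB>_3:
  e123: v1*b23 - v2*b13 + v3*b12 = (-1)*(-4) - (2)*(-3) + (-4)*(1) = 6
vB = -14*e1 - 17*e2 - 5*e3 + 6*e123


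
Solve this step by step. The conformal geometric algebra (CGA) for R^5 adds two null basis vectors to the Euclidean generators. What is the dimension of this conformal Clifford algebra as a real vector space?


The conformal model of R^5 uses Cl(6,1): the 5 Euclidean generators plus two extra orthogonal generators e+ (e+^2 = +1) and e- (e-^2 = -1), from which the null vectors e0, einf are built.
Number of generators m = 5 + 2 = 7.
dim Cl(p,q) = 2^m = 2^7 = 128


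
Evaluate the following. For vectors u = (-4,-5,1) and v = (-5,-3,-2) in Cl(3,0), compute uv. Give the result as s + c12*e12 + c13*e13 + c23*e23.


In Cl(3,0): e_i^2 = 1, e_ie_j = -e_je_i for i != j.
Scalar part = u . v = (-4)*(-5) + (-5)*(-3) + 1*(-2)
= 20 + 15 + (-2) = 33
e12 coeff = (-4)*(-3) - (-5)*(-5) = 12 - 25 = -13
e13 coeff = (-4)*(-2) - 1*(-5) = 8 - (-5) = 13
e23 coeff = (-5)*(-2) - 1*(-3) = 10 - (-3) = 13
uv = 33 - 13*e12 + 13*e13 + 13*e23


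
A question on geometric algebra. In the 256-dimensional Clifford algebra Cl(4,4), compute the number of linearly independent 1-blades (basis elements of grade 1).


Number of grade-k basis blades in Cl(p,q) with n = p + q is C(n, k).
n = 4 + 4 = 8
C(8, 1) = 8! / (1! * 7!)
= 40320 / (1 * 5040)
= 8


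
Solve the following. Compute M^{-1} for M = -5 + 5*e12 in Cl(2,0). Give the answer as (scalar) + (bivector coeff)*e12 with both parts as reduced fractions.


M = -5 + 5*e12, where e12^2 = -1.
Since M commutes with its reverse ~M = a - b*e12, M * ~M = a^2 - b^2*e12^2 = a^2 + b^2.
So M^{-1} = ~M / (a^2 + b^2) = (a - b*e12)/(a^2 + b^2).
a^2 + b^2 = 25 + 25 = 50
Scalar part = -5/50 = -1/10
Bivector coeff = -5/50 = -1/10
M^{-1} = -1/10 - 1/10*e12


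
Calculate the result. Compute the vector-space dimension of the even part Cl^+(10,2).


Even subalgebra dimension = 2^(n-1)
n = 10 + 2 = 12
2^(12 - 1) = 2^11 = 2048
Verification: sum of C(12,k) for even k = 1 + 66 + 495 + 924 + 495 + 66 + 1 = 2048
Result = 2048


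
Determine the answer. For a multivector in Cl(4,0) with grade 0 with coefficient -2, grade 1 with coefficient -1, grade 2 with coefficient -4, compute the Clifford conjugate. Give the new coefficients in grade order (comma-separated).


Clifford conjugate sign for grade k: (-1)^(k(k+1)/2)
Grade 0: (-1)^(0*1/2) = (-1)^0 = 1, coeff -2 -> -2
Grade 1: (-1)^(1*2/2) = (-1)^1 = -1, coeff -1 -> 1
Grade 2: (-1)^(2*3/2) = (-1)^3 = -1, coeff -4 -> 4
Conjugated coefficients: -2, 1, 4


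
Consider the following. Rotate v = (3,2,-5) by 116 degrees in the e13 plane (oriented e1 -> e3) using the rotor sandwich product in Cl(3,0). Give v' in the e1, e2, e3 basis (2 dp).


Rotor R = cos(58deg) - sin(58deg)*e13
Rotation angle theta = 2 * 58 = 116 degrees in the e13 plane (e1 -> e3).
The component perpendicular to the plane (e2) is invariant: v'_2 = v2 = 2.00
cos(116deg) = -0.4384, sin(116deg) = 0.8988
v'_1 = v1*cos(theta) - v3*sin(theta) = 3*(-0.4384) - (-5)*0.8988 = 3.18
v'_3 = v1*sin(theta) + v3*cos(theta) = 3*0.8988 + (-5)*(-0.4384) = 4.89
v' = 3.18*e1 + 2.00*e2 + 4.89*e3


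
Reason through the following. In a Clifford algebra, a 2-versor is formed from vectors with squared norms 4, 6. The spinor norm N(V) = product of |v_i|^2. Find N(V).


Spinor norm N(V) = |v1|^2 * |v2|^2 * ... * |v2|^2
= 4 * 6
Running product: 4, 24
N(V) = 24


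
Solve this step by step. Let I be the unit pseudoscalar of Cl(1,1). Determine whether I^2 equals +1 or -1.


The pseudoscalar I = e1...e_n (product of all n generators) of Cl(p,q) satisfies I^2 = (-1)^(q + n(n-1)/2).
p = 1, q = 1, n = p + q = 2
n(n-1)/2 = 2 * 1 / 2 = 1
Exponent = q + n(n-1)/2 = 1 + 1 = 2
I^2 = (-1)^2 = +1


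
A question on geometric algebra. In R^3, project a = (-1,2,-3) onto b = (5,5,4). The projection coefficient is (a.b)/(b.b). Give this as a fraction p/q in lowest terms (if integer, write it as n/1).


Projection coefficient = (a . b) / (b . b)
a . b = (-1)*5 + 2*5 + (-3)*4
= -5 + 10 + (-12) = -7
b . b = 5^2 + 5^2 + 4^2
= 25 + 25 + 16 = 66
Coefficient = -7/66
In lowest terms: -7/66


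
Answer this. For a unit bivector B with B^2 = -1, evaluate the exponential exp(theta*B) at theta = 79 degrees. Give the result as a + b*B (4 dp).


For a unit bivector B with B^2 = -1, the exponential series gives
e^(theta*B) = cos(theta) + sin(theta)*B (the GA analogue of Euler's formula).
theta = 79 degrees = 1.37881 rad
cos(79 deg) = 0.1908
sin(79 deg) = 0.9816
exp(theta*B) = 0.1908 + 0.9816*B


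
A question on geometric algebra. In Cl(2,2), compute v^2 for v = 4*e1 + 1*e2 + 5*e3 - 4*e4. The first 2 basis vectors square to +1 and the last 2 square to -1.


v^2 = sum of c_i^2 * e_i^2
Positive signature terms (e_i^2 = +1): 4^2 + 1^2 = 17
Negative signature terms (e_j^2 = -1): 5^2 + (-4)^2 = 41
v^2 = 17 - 41 = -24


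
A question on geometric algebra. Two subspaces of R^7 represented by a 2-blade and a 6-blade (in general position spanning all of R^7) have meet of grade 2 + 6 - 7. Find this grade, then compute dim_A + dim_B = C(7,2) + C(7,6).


Meet grade = grade(A) + grade(B) - n
= 2 + 6 - 7 = 1
C(7,2) = 21
C(7,6) = 7
dim_A + dim_B = 21 + 7 = 28


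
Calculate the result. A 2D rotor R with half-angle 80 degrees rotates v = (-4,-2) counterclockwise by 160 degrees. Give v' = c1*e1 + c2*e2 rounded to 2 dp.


Rotor R = cos(80deg) - sin(80deg)*e12
Rotation angle theta = 2 * 80 = 160 degrees
v' = R*v*~R rotates v by theta.
cos(160deg) = -0.9397, sin(160deg) = 0.3420
v'_1 = -4*cos(160deg) - (-2)*sin(160deg)
= -4*(-0.9397) - (-2)*0.3420
= 4.44
v'_2 = -4*sin(160deg) + (-2)*cos(160deg)
= -4*0.3420 + (-2)*(-0.9397)
= 0.51
v' = 4.44*e1 + 0.51*e2


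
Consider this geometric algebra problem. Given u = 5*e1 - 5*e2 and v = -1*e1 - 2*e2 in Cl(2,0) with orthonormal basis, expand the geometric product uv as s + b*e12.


Expand: (5*e1 - 5*e2)(-1*e1 - 2*e2)
= 5*(-1)*e1e1 + 5*(-2)*e1e2 + (-5)*(-1)*e2e1 + (-5)*(-2)*e2e2
Using e1^2 = e2^2 = 1, e2e1 = -e1e2:
Scalar part s = 5*(-1) + (-5)*(-2) = -5 + 10 = 5
Bivector part b = 5*(-2) - (-5)*(-1) = -10 - 5 = -15
uv = 5 - 15*e12


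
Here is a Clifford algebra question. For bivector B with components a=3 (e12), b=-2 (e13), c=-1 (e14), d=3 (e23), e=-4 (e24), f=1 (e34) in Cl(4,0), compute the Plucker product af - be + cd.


Plucker relation: af - be + cd
a*f = 3*1 = 3
b*e = (-2)*(-4) = 8
c*d = (-1)*3 = -3
af - be + cd = 3 - 8 + (-3)
= -8


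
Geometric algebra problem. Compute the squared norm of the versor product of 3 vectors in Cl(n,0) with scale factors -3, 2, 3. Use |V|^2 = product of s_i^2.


Each vector v_i has |v_i|^2 = s_i^2
Squared scales: (-3)^2 = 9, 2^2 = 4, 3^2 = 9
|V|^2 = 9 * 4 * 9
= 324


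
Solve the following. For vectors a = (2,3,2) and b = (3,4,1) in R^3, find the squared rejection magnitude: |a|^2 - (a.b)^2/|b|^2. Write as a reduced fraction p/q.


|a|^2 = 2^2 + 3^2 + 2^2 = 17
|b|^2 = 3^2 + 4^2 + 1^2 = 26
a . b = 2*3 + 3*4 + 2*1 = 20
(a.b)^2 = 20^2 = 400
|rej|^2 = 17 - 400/26
= (442 - 400)/26
= 42/26
In lowest terms: 21/13


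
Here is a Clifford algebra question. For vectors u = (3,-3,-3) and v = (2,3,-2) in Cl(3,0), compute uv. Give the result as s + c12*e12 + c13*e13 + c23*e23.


In Cl(3,0): e_i^2 = 1, e_ie_j = -e_je_i for i != j.
Scalar part = u . v = 3*2 + (-3)*3 + (-3)*(-2)
= 6 + (-9) + 6 = 3
e12 coeff = 3*3 - (-3)*2 = 9 - (-6) = 15
e13 coeff = 3*(-2) - (-3)*2 = -6 - (-6) = 0
e23 coeff = (-3)*(-2) - (-3)*3 = 6 - (-9) = 15
uv = 3 + 15*e12 + 0*e13 + 15*e23


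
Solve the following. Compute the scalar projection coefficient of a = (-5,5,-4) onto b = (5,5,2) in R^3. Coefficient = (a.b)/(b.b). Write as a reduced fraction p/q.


Projection coefficient = (a . b) / (b . b)
a . b = (-5)*5 + 5*5 + (-4)*2
= -25 + 25 + (-8) = -8
b . b = 5^2 + 5^2 + 2^2
= 25 + 25 + 4 = 54
Coefficient = -8/54
In lowest terms: -4/27


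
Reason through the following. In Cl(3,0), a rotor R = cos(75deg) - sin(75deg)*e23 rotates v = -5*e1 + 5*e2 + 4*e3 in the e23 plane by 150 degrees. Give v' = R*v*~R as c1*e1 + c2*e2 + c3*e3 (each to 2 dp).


Rotor R = cos(75deg) - sin(75deg)*e23
Rotation angle theta = 2 * 75 = 150 degrees in the e23 plane (e2 -> e3).
The component perpendicular to the plane (e1) is invariant: v'_1 = v1 = -5.00
cos(150deg) = -0.8660, sin(150deg) = 0.5000
v'_2 = v2*cos(theta) - v3*sin(theta) = 5*(-0.8660) - 4*0.5000 = -6.33
v'_3 = v2*sin(theta) + v3*cos(theta) = 5*0.5000 + 4*(-0.8660) = -0.96
v' = -5.00*e1 - 6.33*e2 - 0.96*e3


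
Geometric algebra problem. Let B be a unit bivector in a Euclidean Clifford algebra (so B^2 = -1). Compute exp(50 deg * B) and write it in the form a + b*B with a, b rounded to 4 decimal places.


For a unit bivector B with B^2 = -1, the exponential series gives
e^(theta*B) = cos(theta) + sin(theta)*B (the GA analogue of Euler's formula).
theta = 50 degrees = 0.872665 rad
cos(50 deg) = 0.6428
sin(50 deg) = 0.7660
exp(theta*B) = 0.6428 + 0.7660*B


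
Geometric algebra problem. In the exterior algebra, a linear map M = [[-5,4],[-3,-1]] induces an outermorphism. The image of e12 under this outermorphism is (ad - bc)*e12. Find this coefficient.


The outermorphism of a linear map f sends e1^e2 to f(e1)^f(e2).
f(e1) = -5*e1 - 3*e2
f(e2) = 4*e1 - 1*e2
f(e1) ^ f(e2) = (-5*e1 - 3*e2) ^ (4*e1 - 1*e2)
= (-5)*(-1)*e12 + (-3)*4*e21
= (5 - (-12))*e12
= 17*e12
Coefficient = 17


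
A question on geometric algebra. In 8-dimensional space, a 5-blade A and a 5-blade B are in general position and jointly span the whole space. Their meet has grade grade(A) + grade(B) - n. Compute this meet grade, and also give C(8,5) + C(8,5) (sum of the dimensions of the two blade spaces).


Meet grade = grade(A) + grade(B) - n
= 5 + 5 - 8 = 2
C(8,5) = 56
C(8,5) = 56
dim_A + dim_B = 56 + 56 = 112


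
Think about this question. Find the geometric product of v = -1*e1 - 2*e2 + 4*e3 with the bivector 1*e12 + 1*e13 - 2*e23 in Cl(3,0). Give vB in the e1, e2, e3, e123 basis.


vB has grade-1 (vector) and grade-3 (trivector) parts: vB = (v _| B) + (v ^ B).
Vector part <vB>_1:
  e1: -v2*b12 - v3*b13 = -(-2)*(1) - (4)*(1) = -2
  e2: v1*b12 - v3*b23 = (-1)*(1) - (4)*(-2) = 7
  e3: v1*b13 + v2*b23 = (-1)*(1) + (-2)*(-2) = 3
Trivector part <vB>_3:
  e123: v1*b23 - v2*b13 + v3*b12 = (-1)*(-2) - (-2)*(1) + (4)*(1) = 8
vB = -2*e1 + 7*e2 + 3*e3 + 8*e123


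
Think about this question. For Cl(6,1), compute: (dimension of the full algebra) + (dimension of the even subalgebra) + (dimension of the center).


n = 6 + 1 = 7
Total dim = 2^7 = 128
Even subalgebra dim = 2^6 = 64
n is odd, so center dim = 2
Sum = 128 + 64 + 2 = 194


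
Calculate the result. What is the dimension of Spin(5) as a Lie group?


Spin(n) double-covers SO(n); both have Lie algebra so(n) of dimension n(n-1)/2.
n = 5
n(n-1) = 5 * 4 = 20
dim Spin(5) = 20/2 = 10


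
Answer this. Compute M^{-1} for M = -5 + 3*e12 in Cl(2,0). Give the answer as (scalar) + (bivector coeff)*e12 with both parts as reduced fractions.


M = -5 + 3*e12, where e12^2 = -1.
Since M commutes with its reverse ~M = a - b*e12, M * ~M = a^2 - b^2*e12^2 = a^2 + b^2.
So M^{-1} = ~M / (a^2 + b^2) = (a - b*e12)/(a^2 + b^2).
a^2 + b^2 = 25 + 9 = 34
Scalar part = -5/34 = -5/34
Bivector coeff = -3/34 = -3/34
M^{-1} = -5/34 - 3/34*e12


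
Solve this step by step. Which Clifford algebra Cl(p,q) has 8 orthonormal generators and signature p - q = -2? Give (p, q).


We need p + q = 8 and p - q = -2.
Adding: 2p = 8 + (-2) = 6, so p = 3.
Then q = 8 - 3 = 5.
(p, q) = (3, 5)


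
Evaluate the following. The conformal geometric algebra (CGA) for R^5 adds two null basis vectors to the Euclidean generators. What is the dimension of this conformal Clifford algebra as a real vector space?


The conformal model of R^5 uses Cl(6,1): the 5 Euclidean generators plus two extra orthogonal generators e+ (e+^2 = +1) and e- (e-^2 = -1), from which the null vectors e0, einf are built.
Number of generators m = 5 + 2 = 7.
dim Cl(p,q) = 2^m = 2^7 = 128


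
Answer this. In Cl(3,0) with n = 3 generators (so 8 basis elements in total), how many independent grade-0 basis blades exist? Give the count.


Number of grade-k basis blades in Cl(p,q) with n = p + q is C(n, k).
n = 3 + 0 = 3
C(3, 0) = 3! / (0! * 3!)
= 6 / (1 * 6)
= 1


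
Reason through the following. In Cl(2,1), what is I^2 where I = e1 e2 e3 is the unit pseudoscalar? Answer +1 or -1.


The pseudoscalar I = e1...e_n (product of all n generators) of Cl(p,q) satisfies I^2 = (-1)^(q + n(n-1)/2).
p = 2, q = 1, n = p + q = 3
n(n-1)/2 = 3 * 2 / 2 = 3
Exponent = q + n(n-1)/2 = 1 + 3 = 4
I^2 = (-1)^4 = +1


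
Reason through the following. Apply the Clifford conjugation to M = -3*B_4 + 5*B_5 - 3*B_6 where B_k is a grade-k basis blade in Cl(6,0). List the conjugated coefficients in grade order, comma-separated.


Clifford conjugate sign for grade k: (-1)^(k(k+1)/2)
Grade 4: (-1)^(4*5/2) = (-1)^10 = 1, coeff -3 -> -3
Grade 5: (-1)^(5*6/2) = (-1)^15 = -1, coeff 5 -> -5
Grade 6: (-1)^(6*7/2) = (-1)^21 = -1, coeff -3 -> 3
Conjugated coefficients: -3, -5, 3


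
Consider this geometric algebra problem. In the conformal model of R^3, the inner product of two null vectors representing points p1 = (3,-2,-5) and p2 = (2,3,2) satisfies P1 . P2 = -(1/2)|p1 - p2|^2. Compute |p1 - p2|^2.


p1 - p2 = (1, -5, -7)
|p1 - p2|^2 = 1^2 + (-5)^2 + (-7)^2
= 1 + 25 + 49
= 75


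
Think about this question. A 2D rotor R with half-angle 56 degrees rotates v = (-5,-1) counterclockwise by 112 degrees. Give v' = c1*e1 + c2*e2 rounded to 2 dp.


Rotor R = cos(56deg) - sin(56deg)*e12
Rotation angle theta = 2 * 56 = 112 degrees
v' = R*v*~R rotates v by theta.
cos(112deg) = -0.3746, sin(112deg) = 0.9272
v'_1 = -5*cos(112deg) - (-1)*sin(112deg)
= -5*(-0.3746) - (-1)*0.9272
= 2.80
v'_2 = -5*sin(112deg) + (-1)*cos(112deg)
= -5*0.9272 + (-1)*(-0.3746)
= -4.26
v' = 2.80*e1 - 4.26*e2


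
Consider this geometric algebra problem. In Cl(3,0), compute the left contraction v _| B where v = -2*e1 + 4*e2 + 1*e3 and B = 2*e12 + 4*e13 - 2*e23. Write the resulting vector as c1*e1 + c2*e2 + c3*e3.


Left contraction v _| B = <vB>_1 (grade-1 part of the geometric product vB).
Using e1_|e12 = e2, e2_|e12 = -e1, e1_|e13 = e3, e3_|e13 = -e1, e2_|e23 = e3, e3_|e23 = -e2:
e1 coeff: -v2*b12 - v3*b13 = -(4)*(2) - (1)*(4) = -12
e2 coeff: v1*b12 - v3*b23 = (-2)*(2) - (1)*(-2) = -2
e3 coeff: v1*b13 + v2*b23 = (-2)*(4) + (4)*(-2) = -16
v _| B = -12*e1 - 2*e2 - 16*e3


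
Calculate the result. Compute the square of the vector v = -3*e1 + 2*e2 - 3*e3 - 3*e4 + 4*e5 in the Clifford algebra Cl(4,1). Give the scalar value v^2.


v^2 = sum of c_i^2 * e_i^2
Positive signature terms (e_i^2 = +1): (-3)^2 + 2^2 + (-3)^2 + (-3)^2 = 31
Negative signature terms (e_j^2 = -1): 4^2 = 16
v^2 = 31 - 16 = 15


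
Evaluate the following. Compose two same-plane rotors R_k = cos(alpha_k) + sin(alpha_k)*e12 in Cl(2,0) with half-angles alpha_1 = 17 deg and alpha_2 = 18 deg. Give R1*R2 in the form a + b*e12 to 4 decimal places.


Same-plane rotors commute and their half-angles add:
R1*R2 = cos(a1 + a2) + sin(a1 + a2)*e12.
a1 + a2 = 17 + 18 = 35 deg
cos(35 deg) = 0.8192
sin(35 deg) = 0.5736
R1*R2 = 0.8192 + 0.5736*e12


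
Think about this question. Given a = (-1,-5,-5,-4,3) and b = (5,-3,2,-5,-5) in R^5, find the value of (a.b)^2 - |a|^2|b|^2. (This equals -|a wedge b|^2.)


a . b = (-1)*5 + (-5)*(-3) + (-5)*2 + (-4)*(-5) + 3*(-5)
= -5 + 15 + (-10) + 20 + (-15) = 5
|a|^2 = (-1)^2 + (-5)^2 + (-5)^2 + (-4)^2 + 3^2 = 76
|b|^2 = 5^2 + (-3)^2 + 2^2 + (-5)^2 + (-5)^2 = 88
(a.b)^2 = 5^2 = 25
|a|^2 * |b|^2 = 76 * 88 = 6688
Result = 25 - 6688 = -6663


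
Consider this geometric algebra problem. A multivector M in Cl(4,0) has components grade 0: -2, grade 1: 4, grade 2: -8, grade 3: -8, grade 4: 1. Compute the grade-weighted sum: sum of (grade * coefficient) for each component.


Grade-weighted sum = sum of grade_k * coefficient_k
0*(-2) = 0
1*4 = 4
2*(-8) = -16
3*(-8) = -24
4*1 = 4
Total = 0 + 4 + (-16) + (-24) + 4 = -32


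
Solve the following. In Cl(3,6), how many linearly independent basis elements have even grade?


Even subalgebra dimension = 2^(n-1)
n = 3 + 6 = 9
2^(9 - 1) = 2^8 = 256
Verification: sum of C(9,k) for even k = 1 + 36 + 126 + 84 + 9 = 256
Result = 256


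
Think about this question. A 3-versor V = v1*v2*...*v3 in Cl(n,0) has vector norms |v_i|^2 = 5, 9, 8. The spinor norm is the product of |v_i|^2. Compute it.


Spinor norm N(V) = |v1|^2 * |v2|^2 * ... * |v3|^2
= 5 * 9 * 8
Running product: 5, 45, 360
N(V) = 360


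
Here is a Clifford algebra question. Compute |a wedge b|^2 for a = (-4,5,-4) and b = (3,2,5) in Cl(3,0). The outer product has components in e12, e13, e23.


a wedge b = (a1*b2 - a2*b1)*e12 + (a1*b3 - a3*b1)*e13 + (a2*b3 - a3*b2)*e23
e12 coeff: (-4)*2 - 5*3 = -8 - 15 = -23
e13 coeff: (-4)*5 - (-4)*3 = -20 - (-12) = -8
e23 coeff: 5*5 - (-4)*2 = 25 - (-8) = 33
|a wedge b|^2 = (-23)^2 + (-8)^2 + 33^2
= 529 + 64 + 1089
= 1682


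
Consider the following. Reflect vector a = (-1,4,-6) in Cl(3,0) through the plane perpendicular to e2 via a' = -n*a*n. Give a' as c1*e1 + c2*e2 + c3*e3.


Reflection formula: a' = -n*a*n, with n = e2 (unit vector, n^2 = 1).
For reflection through hyperplane perp to e2:
The component along e2 flips sign, others stay.
a = (-1, 4, -6)
a' = (-1, -4, -6)
a' = -1*e1 - 4*e2 - 6*e3


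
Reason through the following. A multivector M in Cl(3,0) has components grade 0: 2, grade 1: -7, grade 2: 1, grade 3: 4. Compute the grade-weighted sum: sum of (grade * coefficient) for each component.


Grade-weighted sum = sum of grade_k * coefficient_k
0*2 = 0
1*(-7) = -7
2*1 = 2
3*4 = 12
Total = 0 + (-7) + 2 + 12 = 7


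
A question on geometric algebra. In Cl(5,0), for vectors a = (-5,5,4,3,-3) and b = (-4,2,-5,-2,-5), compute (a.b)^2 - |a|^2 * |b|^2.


a . b = (-5)*(-4) + 5*2 + 4*(-5) + 3*(-2) + (-3)*(-5)
= 20 + 10 + (-20) + (-6) + 15 = 19
|a|^2 = (-5)^2 + 5^2 + 4^2 + 3^2 + (-3)^2 = 84
|b|^2 = (-4)^2 + 2^2 + (-5)^2 + (-2)^2 + (-5)^2 = 74
(a.b)^2 = 19^2 = 361
|a|^2 * |b|^2 = 84 * 74 = 6216
Result = 361 - 6216 = -5855


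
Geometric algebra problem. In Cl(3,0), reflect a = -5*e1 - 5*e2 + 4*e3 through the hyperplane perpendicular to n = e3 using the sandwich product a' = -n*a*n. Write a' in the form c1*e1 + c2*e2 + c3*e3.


Reflection formula: a' = -n*a*n, with n = e3 (unit vector, n^2 = 1).
For reflection through hyperplane perp to e3:
The component along e3 flips sign, others stay.
a = (-5, -5, 4)
a' = (-5, -5, -4)
a' = -5*e1 - 5*e2 - 4*e3


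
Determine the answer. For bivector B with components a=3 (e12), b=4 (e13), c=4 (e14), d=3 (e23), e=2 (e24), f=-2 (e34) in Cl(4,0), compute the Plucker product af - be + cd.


Plucker relation: af - be + cd
a*f = 3*(-2) = -6
b*e = 4*2 = 8
c*d = 4*3 = 12
af - be + cd = -6 - 8 + 12
= -2


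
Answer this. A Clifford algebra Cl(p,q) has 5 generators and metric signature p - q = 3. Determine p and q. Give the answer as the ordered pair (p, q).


We need p + q = 5 and p - q = 3.
Adding: 2p = 5 + 3 = 8, so p = 4.
Then q = 5 - 4 = 1.
(p, q) = (4, 1)


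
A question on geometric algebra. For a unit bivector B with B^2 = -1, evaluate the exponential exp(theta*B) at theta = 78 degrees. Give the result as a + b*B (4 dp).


For a unit bivector B with B^2 = -1, the exponential series gives
e^(theta*B) = cos(theta) + sin(theta)*B (the GA analogue of Euler's formula).
theta = 78 degrees = 1.361357 rad
cos(78 deg) = 0.2079
sin(78 deg) = 0.9781
exp(theta*B) = 0.2079 + 0.9781*B


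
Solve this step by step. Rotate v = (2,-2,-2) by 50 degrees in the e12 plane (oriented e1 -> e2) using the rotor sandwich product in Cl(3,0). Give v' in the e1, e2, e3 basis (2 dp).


Rotor R = cos(25deg) - sin(25deg)*e12
Rotation angle theta = 2 * 25 = 50 degrees in the e12 plane (e1 -> e2).
The component perpendicular to the plane (e3) is invariant: v'_3 = v3 = -2.00
cos(50deg) = 0.6428, sin(50deg) = 0.7660
v'_1 = v1*cos(theta) - v2*sin(theta) = 2*0.6428 - (-2)*0.7660 = 2.82
v'_2 = v1*sin(theta) + v2*cos(theta) = 2*0.7660 + (-2)*0.6428 = 0.25
v' = 2.82*e1 + 0.25*e2 - 2.00*e3


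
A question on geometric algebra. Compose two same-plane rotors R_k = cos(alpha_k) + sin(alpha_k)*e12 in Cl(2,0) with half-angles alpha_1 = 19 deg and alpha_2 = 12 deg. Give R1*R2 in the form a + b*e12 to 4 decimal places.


Same-plane rotors commute and their half-angles add:
R1*R2 = cos(a1 + a2) + sin(a1 + a2)*e12.
a1 + a2 = 19 + 12 = 31 deg
cos(31 deg) = 0.8572
sin(31 deg) = 0.5150
R1*R2 = 0.8572 + 0.5150*e12


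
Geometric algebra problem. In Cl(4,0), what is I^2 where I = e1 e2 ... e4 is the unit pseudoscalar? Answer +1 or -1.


The pseudoscalar I = e1...e_n (product of all n generators) of Cl(p,q) satisfies I^2 = (-1)^(q + n(n-1)/2).
p = 4, q = 0, n = p + q = 4
n(n-1)/2 = 4 * 3 / 2 = 6
Exponent = q + n(n-1)/2 = 0 + 6 = 6
I^2 = (-1)^6 = +1


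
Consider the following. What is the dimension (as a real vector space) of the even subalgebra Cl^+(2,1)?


Even subalgebra dimension = 2^(n-1)
n = 2 + 1 = 3
2^(3 - 1) = 2^2 = 4
Verification: sum of C(3,k) for even k = 1 + 3 = 4
Result = 4


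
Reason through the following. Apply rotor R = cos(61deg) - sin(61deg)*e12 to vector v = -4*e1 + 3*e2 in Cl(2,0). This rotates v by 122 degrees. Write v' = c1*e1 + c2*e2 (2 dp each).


Rotor R = cos(61deg) - sin(61deg)*e12
Rotation angle theta = 2 * 61 = 122 degrees
v' = R*v*~R rotates v by theta.
cos(122deg) = -0.5299, sin(122deg) = 0.8480
v'_1 = -4*cos(122deg) - 3*sin(122deg)
= -4*(-0.5299) - 3*0.8480
= -0.42
v'_2 = -4*sin(122deg) + 3*cos(122deg)
= -4*0.8480 + 3*(-0.5299)
= -4.98
v' = -0.42*e1 - 4.98*e2


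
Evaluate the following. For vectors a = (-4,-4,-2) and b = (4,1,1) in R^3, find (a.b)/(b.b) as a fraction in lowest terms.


Projection coefficient = (a . b) / (b . b)
a . b = (-4)*4 + (-4)*1 + (-2)*1
= -16 + (-4) + (-2) = -22
b . b = 4^2 + 1^2 + 1^2
= 16 + 1 + 1 = 18
Coefficient = -22/18
In lowest terms: -11/9


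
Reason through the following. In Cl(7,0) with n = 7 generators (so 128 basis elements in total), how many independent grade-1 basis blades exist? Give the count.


Number of grade-k basis blades in Cl(p,q) with n = p + q is C(n, k).
n = 7 + 0 = 7
C(7, 1) = 7! / (1! * 6!)
= 5040 / (1 * 720)
= 7


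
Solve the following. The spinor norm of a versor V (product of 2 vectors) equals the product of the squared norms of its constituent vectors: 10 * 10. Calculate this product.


Spinor norm N(V) = |v1|^2 * |v2|^2 * ... * |v2|^2
= 10 * 10
Running product: 10, 100
N(V) = 100


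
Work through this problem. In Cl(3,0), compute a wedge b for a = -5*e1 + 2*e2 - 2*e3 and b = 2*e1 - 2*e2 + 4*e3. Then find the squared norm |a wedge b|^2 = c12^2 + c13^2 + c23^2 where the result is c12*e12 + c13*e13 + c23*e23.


a wedge b = (a1*b2 - a2*b1)*e12 + (a1*b3 - a3*b1)*e13 + (a2*b3 - a3*b2)*e23
e12 coeff: (-5)*(-2) - 2*2 = 10 - 4 = 6
e13 coeff: (-5)*4 - (-2)*2 = -20 - (-4) = -16
e23 coeff: 2*4 - (-2)*(-2) = 8 - 4 = 4
|a wedge b|^2 = 6^2 + (-16)^2 + 4^2
= 36 + 256 + 16
= 308


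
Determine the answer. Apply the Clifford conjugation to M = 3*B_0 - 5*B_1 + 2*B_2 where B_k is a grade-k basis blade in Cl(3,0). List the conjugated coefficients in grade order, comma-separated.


Clifford conjugate sign for grade k: (-1)^(k(k+1)/2)
Grade 0: (-1)^(0*1/2) = (-1)^0 = 1, coeff 3 -> 3
Grade 1: (-1)^(1*2/2) = (-1)^1 = -1, coeff -5 -> 5
Grade 2: (-1)^(2*3/2) = (-1)^3 = -1, coeff 2 -> -2
Conjugated coefficients: 3, 5, -2


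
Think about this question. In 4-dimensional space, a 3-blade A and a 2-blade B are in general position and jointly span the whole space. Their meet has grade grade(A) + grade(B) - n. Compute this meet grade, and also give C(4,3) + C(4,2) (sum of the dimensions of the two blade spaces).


Meet grade = grade(A) + grade(B) - n
= 3 + 2 - 4 = 1
C(4,3) = 4
C(4,2) = 6
dim_A + dim_B = 4 + 6 = 10


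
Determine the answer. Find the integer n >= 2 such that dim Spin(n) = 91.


dim Spin(n) = dim so(n) = n(n-1)/2.
Solve n(n-1)/2 = 91, i.e. n^2 - n - 182 = 0.
Discriminant = 1 + 8*91 = 729
n = (1 + sqrt(729))/2 = (1 + 27)/2 = 14


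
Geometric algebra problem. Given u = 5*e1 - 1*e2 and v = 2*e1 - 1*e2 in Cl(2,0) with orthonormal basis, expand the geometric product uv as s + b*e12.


Expand: (5*e1 - 1*e2)(2*e1 - 1*e2)
= 5*2*e1e1 + 5*(-1)*e1e2 + (-1)*2*e2e1 + (-1)*(-1)*e2e2
Using e1^2 = e2^2 = 1, e2e1 = -e1e2:
Scalar part s = 5*2 + (-1)*(-1) = 10 + 1 = 11
Bivector part b = 5*(-1) - (-1)*2 = -5 - (-2) = -3
uv = 11 - 3*e12


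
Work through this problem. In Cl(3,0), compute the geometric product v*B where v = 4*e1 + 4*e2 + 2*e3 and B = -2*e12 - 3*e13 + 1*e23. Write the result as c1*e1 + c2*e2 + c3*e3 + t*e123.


vB has grade-1 (vector) and grade-3 (trivector) parts: vB = (v _| B) + (v ^ B).
Vector part <vB>_1:
  e1: -v2*b12 - v3*b13 = -(4)*(-2) - (2)*(-3) = 14
  e2: v1*b12 - v3*b23 = (4)*(-2) - (2)*(1) = -10
  e3: v1*b13 + v2*b23 = (4)*(-3) + (4)*(1) = -8
Trivector part <vB>_3:
  e123: v1*b23 - v2*b13 + v3*b12 = (4)*(1) - (4)*(-3) + (2)*(-2) = 12
vB = 14*e1 - 10*e2 - 8*e3 + 12*e123


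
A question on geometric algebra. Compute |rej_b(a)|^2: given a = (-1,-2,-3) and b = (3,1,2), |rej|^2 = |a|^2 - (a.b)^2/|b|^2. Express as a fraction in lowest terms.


|a|^2 = (-1)^2 + (-2)^2 + (-3)^2 = 14
|b|^2 = 3^2 + 1^2 + 2^2 = 14
a . b = (-1)*3 + (-2)*1 + (-3)*2 = -11
(a.b)^2 = (-11)^2 = 121
|rej|^2 = 14 - 121/14
= (196 - 121)/14
= 75/14
In lowest terms: 75/14


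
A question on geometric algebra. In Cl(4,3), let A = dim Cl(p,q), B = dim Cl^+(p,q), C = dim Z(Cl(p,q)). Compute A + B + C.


n = 4 + 3 = 7
Total dim = 2^7 = 128
Even subalgebra dim = 2^6 = 64
n is odd, so center dim = 2
Sum = 128 + 64 + 2 = 194


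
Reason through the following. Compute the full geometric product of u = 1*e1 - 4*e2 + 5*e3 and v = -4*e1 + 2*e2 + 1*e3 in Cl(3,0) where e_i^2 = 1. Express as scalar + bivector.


In Cl(3,0): e_i^2 = 1, e_ie_j = -e_je_i for i != j.
Scalar part = u . v = 1*(-4) + (-4)*2 + 5*1
= -4 + (-8) + 5 = -7
e12 coeff = 1*2 - (-4)*(-4) = 2 - 16 = -14
e13 coeff = 1*1 - 5*(-4) = 1 - (-20) = 21
e23 coeff = (-4)*1 - 5*2 = -4 - 10 = -14
uv = -7 - 14*e12 + 21*e13 - 14*e23


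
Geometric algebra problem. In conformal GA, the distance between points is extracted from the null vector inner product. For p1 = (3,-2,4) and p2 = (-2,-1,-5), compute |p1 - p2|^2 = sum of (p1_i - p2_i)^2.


p1 - p2 = (5, -1, 9)
|p1 - p2|^2 = 5^2 + (-1)^2 + 9^2
= 25 + 1 + 81
= 107


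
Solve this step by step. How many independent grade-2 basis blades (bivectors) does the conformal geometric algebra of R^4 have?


The conformal model of R^4 uses Cl(5,1) with m = 4 + 2 = 6 generators.
Number of grade-2 blades = C(m, 2) = C(6, 2)
= 6*5/2 = 15


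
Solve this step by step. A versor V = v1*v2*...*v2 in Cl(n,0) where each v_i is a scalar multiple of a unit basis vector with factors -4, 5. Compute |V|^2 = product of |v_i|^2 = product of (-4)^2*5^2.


Each vector v_i has |v_i|^2 = s_i^2
Squared scales: (-4)^2 = 16, 5^2 = 25
|V|^2 = 16 * 25
= 400


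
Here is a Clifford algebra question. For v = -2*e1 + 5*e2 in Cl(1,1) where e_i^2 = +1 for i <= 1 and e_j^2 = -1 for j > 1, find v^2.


v^2 = sum of c_i^2 * e_i^2
Positive signature terms (e_i^2 = +1): (-2)^2 = 4
Negative signature terms (e_j^2 = -1): 5^2 = 25
v^2 = 4 - 25 = -21


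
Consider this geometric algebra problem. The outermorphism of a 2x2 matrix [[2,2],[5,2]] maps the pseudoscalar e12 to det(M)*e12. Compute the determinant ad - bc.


The outermorphism of a linear map f sends e1^e2 to f(e1)^f(e2).
f(e1) = 2*e1 + 5*e2
f(e2) = 2*e1 + 2*e2
f(e1) ^ f(e2) = (2*e1 + 5*e2) ^ (2*e1 + 2*e2)
= 2*2*e12 + 5*2*e21
= (4 - 10)*e12
= -6*e12
Coefficient = -6


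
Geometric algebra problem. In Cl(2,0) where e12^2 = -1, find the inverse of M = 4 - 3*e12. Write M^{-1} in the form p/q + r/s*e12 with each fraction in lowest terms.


M = 4 - 3*e12, where e12^2 = -1.
Since M commutes with its reverse ~M = a - b*e12, M * ~M = a^2 - b^2*e12^2 = a^2 + b^2.
So M^{-1} = ~M / (a^2 + b^2) = (a - b*e12)/(a^2 + b^2).
a^2 + b^2 = 16 + 9 = 25
Scalar part = 4/25 = 4/25
Bivector coeff = 3/25 = 3/25
M^{-1} = 4/25 + 3/25*e12


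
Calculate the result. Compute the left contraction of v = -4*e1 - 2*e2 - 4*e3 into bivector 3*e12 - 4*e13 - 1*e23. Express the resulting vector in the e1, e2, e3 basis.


Left contraction v _| B = <vB>_1 (grade-1 part of the geometric product vB).
Using e1_|e12 = e2, e2_|e12 = -e1, e1_|e13 = e3, e3_|e13 = -e1, e2_|e23 = e3, e3_|e23 = -e2:
e1 coeff: -v2*b12 - v3*b13 = -(-2)*(3) - (-4)*(-4) = -10
e2 coeff: v1*b12 - v3*b23 = (-4)*(3) - (-4)*(-1) = -16
e3 coeff: v1*b13 + v2*b23 = (-4)*(-4) + (-2)*(-1) = 18
v _| B = -10*e1 - 16*e2 + 18*e3
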